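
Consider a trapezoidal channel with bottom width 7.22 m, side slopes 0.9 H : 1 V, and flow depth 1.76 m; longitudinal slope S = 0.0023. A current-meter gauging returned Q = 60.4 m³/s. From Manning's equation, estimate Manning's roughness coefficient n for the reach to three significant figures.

A = (b + z·y)·y = (7.22 + 0.9×1.76)×1.76 = 15.50 m²
P = b + 2y√(1+z²) = 7.22 + 2×1.76×√(1+0.9²) = 11.96 m
R = A/P = 15.50/11.96 = 1.296 m
n = (1/Q)·A·R^(2/3)·S^(1/2) = (1/60.4) × 15.50 × 1.189 × 0.04796 = 0.01463

0.0146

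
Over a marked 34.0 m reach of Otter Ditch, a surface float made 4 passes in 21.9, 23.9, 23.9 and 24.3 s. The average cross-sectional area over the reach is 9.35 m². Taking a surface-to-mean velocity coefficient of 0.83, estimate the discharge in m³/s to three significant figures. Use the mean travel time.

t̄ = (21.9 + 23.9 + 23.9 + 24.3) / 4 = 23.5 s
v_surface = L / t̄ = 34.0 / 23.5 = 1.447 m/s
v_mean = 0.83 × 1.447 = 1.201 m/s
Q = A × v_mean = 9.35 × 1.201 = 11.23 m³/s

11.2 m³/s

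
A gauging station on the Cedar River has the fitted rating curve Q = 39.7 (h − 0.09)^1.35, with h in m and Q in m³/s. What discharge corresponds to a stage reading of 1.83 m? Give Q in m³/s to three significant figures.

83.9 m³/s

Q = 39.7 × (1.83 − 0.09)^1.35 = 39.7 × 1.74^1.35 = 83.86 m³/s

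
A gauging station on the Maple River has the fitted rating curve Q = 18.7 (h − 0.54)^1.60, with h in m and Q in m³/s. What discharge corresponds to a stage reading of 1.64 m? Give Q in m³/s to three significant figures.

Q = 18.7 × (1.64 − 0.54)^1.60 = 18.7 × 1.1^1.60 = 21.78 m³/s

21.8 m³/s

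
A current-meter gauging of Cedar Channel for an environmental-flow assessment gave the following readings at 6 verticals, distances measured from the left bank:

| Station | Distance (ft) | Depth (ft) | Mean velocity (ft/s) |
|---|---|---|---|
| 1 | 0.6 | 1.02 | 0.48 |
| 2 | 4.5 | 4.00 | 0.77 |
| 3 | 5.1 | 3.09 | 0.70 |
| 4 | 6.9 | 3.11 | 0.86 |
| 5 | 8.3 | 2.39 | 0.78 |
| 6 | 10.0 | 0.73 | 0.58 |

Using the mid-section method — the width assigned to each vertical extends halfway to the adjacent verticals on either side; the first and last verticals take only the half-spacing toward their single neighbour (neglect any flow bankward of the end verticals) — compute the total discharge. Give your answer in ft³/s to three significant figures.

w_1 = (4.5 − 0.6)/2 = 1.95 ft; q_1 = 0.48 × 1.02 × 1.95 = 0.9547 ft³/s
w_2 = (5.1 − 0.6)/2 = 2.25 ft; q_2 = 0.77 × 4.00 × 2.25 = 6.930 ft³/s
w_3 = (6.9 − 4.5)/2 = 1.2 ft; q_3 = 0.70 × 3.09 × 1.2 = 2.596 ft³/s
w_4 = (8.3 − 5.1)/2 = 1.6 ft; q_4 = 0.86 × 3.11 × 1.6 = 4.279 ft³/s
w_5 = (10.0 − 6.9)/2 = 1.55 ft; q_5 = 0.78 × 2.39 × 1.55 = 2.890 ft³/s
w_6 = (10.0 − 8.3)/2 = 0.85 ft; q_6 = 0.58 × 0.73 × 0.85 = 0.3599 ft³/s
Q = Σ qᵢ = 18.01 ft³/s

18.0 ft³/s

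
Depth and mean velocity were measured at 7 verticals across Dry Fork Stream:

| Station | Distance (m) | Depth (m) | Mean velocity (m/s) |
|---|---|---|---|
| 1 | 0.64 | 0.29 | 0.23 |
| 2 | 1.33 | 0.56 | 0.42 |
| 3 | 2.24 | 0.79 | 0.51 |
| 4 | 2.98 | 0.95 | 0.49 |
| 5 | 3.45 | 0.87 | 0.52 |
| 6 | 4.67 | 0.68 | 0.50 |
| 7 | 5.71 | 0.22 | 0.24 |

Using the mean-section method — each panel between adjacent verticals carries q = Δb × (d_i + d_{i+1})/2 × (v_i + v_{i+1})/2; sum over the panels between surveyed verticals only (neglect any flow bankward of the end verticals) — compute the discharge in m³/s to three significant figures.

Panel 1-2: Δb = 0.69 m, d̄ = (0.29+0.56)/2 = 0.425, v̄ = (0.23+0.42)/2 = 0.325 → q = 0.69×0.425×0.325 = 0.09531 m³/s
Panel 2-3: Δb = 0.91 m, d̄ = (0.56+0.79)/2 = 0.675, v̄ = (0.42+0.51)/2 = 0.465 → q = 0.91×0.675×0.465 = 0.2856 m³/s
Panel 3-4: Δb = 0.74 m, d̄ = (0.79+0.95)/2 = 0.87, v̄ = (0.51+0.49)/2 = 0.5 → q = 0.74×0.87×0.5 = 0.3219 m³/s
Panel 4-5: Δb = 0.47 m, d̄ = (0.95+0.87)/2 = 0.91, v̄ = (0.49+0.52)/2 = 0.505 → q = 0.47×0.91×0.505 = 0.2160 m³/s
Panel 5-6: Δb = 1.22 m, d̄ = (0.87+0.68)/2 = 0.775, v̄ = (0.52+0.50)/2 = 0.51 → q = 1.22×0.775×0.51 = 0.4822 m³/s
Panel 6-7: Δb = 1.04 m, d̄ = (0.68+0.22)/2 = 0.45, v̄ = (0.50+0.24)/2 = 0.37 → q = 1.04×0.45×0.37 = 0.1732 m³/s
Q = Σ q = 1.574 m³/s

1.57 m³/s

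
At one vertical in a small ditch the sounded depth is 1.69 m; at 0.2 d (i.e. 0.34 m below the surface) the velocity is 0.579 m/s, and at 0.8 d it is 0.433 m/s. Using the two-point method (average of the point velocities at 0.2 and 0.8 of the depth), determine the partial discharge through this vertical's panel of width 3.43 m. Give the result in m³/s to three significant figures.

v̄ = (0.579 + 0.433) / 2 = 0.5060 m/s
q = v̄ × d × w = 0.5060 × 1.69 × 3.43 = 2.933 m³/s

2.93 m³/s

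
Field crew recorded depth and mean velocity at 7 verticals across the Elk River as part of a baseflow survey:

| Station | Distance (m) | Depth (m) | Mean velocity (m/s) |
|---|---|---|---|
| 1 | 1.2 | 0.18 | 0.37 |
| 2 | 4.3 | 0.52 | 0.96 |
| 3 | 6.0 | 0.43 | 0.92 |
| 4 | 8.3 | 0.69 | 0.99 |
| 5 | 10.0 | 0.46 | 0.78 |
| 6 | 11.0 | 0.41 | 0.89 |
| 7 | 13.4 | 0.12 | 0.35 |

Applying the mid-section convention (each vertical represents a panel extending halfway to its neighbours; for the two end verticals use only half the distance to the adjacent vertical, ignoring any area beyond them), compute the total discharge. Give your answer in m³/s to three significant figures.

4.61 m³/s

w_1 = (4.3 − 1.2)/2 = 1.55 m; q_1 = 0.37 × 0.18 × 1.55 = 0.1032 m³/s
w_2 = (6.0 − 1.2)/2 = 2.4 m; q_2 = 0.96 × 0.52 × 2.4 = 1.198 m³/s
w_3 = (8.3 − 4.3)/2 = 2 m; q_3 = 0.92 × 0.43 × 2 = 0.7912 m³/s
w_4 = (10.0 − 6.0)/2 = 2 m; q_4 = 0.99 × 0.69 × 2 = 1.366 m³/s
w_5 = (11.0 − 8.3)/2 = 1.35 m; q_5 = 0.78 × 0.46 × 1.35 = 0.4844 m³/s
w_6 = (13.4 − 10.0)/2 = 1.7 m; q_6 = 0.89 × 0.41 × 1.7 = 0.6203 m³/s
w_7 = (13.4 − 11.0)/2 = 1.2 m; q_7 = 0.35 × 0.12 × 1.2 = 0.05040 m³/s
Q = Σ qᵢ = 4.614 m³/s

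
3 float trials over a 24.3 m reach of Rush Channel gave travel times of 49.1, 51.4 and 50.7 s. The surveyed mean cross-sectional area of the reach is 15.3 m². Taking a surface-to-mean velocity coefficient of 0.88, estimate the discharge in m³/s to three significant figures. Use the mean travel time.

t̄ = (49.1 + 51.4 + 50.7) / 3 = 50.4 s
v_surface = L / t̄ = 24.3 / 50.4 = 0.4821 m/s
v_mean = 0.88 × 0.4821 = 0.4243 m/s
Q = A × v_mean = 15.3 × 0.4243 = 6.492 m³/s

6.49 m³/s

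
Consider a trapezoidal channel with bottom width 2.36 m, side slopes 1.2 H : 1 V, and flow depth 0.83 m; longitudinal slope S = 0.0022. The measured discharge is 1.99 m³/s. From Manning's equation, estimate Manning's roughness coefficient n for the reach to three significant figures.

A = (b + z·y)·y = (2.36 + 1.2×0.83)×0.83 = 2.785 m²
P = b + 2y√(1+z²) = 2.36 + 2×0.83×√(1+1.2²) = 4.953 m
R = A/P = 2.785/4.953 = 0.5624 m
n = (1/Q)·A·R^(2/3)·S^(1/2) = (1/1.99) × 2.785 × 0.6813 × 0.04690 = 0.04473

0.0447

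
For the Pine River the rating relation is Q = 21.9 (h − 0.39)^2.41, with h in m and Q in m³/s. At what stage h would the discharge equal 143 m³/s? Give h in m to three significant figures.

2.57 m

h − h₀ = (Q/C)^(1/b) = (143/21.9)^(1/2.41) = 2.178 m
h = 0.39 + 2.178 = 2.568 m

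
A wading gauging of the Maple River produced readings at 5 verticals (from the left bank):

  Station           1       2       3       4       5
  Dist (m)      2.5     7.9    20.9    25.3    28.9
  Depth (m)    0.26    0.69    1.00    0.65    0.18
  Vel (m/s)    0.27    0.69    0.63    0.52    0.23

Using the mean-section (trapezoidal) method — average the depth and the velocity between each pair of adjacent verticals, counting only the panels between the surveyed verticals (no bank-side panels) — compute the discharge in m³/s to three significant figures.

Panel 1-2: Δb = 5.4 m, d̄ = (0.26+0.69)/2 = 0.475, v̄ = (0.27+0.69)/2 = 0.48 → q = 5.4×0.475×0.48 = 1.231 m³/s
Panel 2-3: Δb = 13 m, d̄ = (0.69+1.00)/2 = 0.845, v̄ = (0.69+0.63)/2 = 0.66 → q = 13×0.845×0.66 = 7.250 m³/s
Panel 3-4: Δb = 4.4 m, d̄ = (1.00+0.65)/2 = 0.825, v̄ = (0.63+0.52)/2 = 0.575 → q = 4.4×0.825×0.575 = 2.087 m³/s
Panel 4-5: Δb = 3.6 m, d̄ = (0.65+0.18)/2 = 0.415, v̄ = (0.52+0.23)/2 = 0.375 → q = 3.6×0.415×0.375 = 0.5603 m³/s
Q = Σ q = 11.13 m³/s

11.1 m³/s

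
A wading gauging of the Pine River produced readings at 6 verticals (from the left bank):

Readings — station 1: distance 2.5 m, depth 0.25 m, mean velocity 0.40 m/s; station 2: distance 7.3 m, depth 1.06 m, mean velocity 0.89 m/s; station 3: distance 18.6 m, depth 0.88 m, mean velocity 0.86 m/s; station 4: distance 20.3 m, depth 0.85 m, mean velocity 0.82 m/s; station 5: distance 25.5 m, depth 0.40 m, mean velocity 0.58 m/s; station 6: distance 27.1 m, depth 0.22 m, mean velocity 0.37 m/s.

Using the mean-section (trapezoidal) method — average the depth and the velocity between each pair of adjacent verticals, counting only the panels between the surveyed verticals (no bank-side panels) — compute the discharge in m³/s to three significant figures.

15.4 m³/s

Panel 1-2: Δb = 4.8 m, d̄ = (0.25+1.06)/2 = 0.655, v̄ = (0.40+0.89)/2 = 0.645 → q = 4.8×0.655×0.645 = 2.028 m³/s
Panel 2-3: Δb = 11.3 m, d̄ = (1.06+0.88)/2 = 0.97, v̄ = (0.89+0.86)/2 = 0.875 → q = 11.3×0.97×0.875 = 9.591 m³/s
Panel 3-4: Δb = 1.7 m, d̄ = (0.88+0.85)/2 = 0.865, v̄ = (0.86+0.82)/2 = 0.84 → q = 1.7×0.865×0.84 = 1.235 m³/s
Panel 4-5: Δb = 5.2 m, d̄ = (0.85+0.40)/2 = 0.625, v̄ = (0.82+0.58)/2 = 0.7 → q = 5.2×0.625×0.7 = 2.275 m³/s
Panel 5-6: Δb = 1.6 m, d̄ = (0.40+0.22)/2 = 0.31, v̄ = (0.58+0.37)/2 = 0.475 → q = 1.6×0.31×0.475 = 0.2356 m³/s
Q = Σ q = 15.36 m³/s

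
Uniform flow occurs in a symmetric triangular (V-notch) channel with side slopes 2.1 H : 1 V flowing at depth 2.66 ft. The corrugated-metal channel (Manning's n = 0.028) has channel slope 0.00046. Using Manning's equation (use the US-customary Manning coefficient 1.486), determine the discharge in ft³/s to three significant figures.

A = z·y² = 2.1×2.66² = 14.86 ft²
P = 2y√(1+z²) = 2×2.66×√(1+2.1²) = 12.37 ft
R = A/P = 14.86/12.37 = 1.201 ft
Q = (1.486/n)·A·R^(2/3)·S^(1/2) = (1.486/0.028) × 14.86 × 1.201^(2/3) × 0.00046^(1/2) = 19.11 ft³/s

19.1 ft³/s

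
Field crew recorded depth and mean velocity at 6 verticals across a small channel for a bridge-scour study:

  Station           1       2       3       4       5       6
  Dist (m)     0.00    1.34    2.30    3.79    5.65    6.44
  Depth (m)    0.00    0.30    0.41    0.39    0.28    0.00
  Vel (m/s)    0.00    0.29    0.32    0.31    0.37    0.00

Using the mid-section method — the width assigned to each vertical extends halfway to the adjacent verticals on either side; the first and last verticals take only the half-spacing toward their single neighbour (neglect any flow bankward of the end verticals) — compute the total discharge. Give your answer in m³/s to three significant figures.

0.601 m³/s

w_2 = (2.30 − 0.00)/2 = 1.15 m; q_2 = 0.29 × 0.30 × 1.15 = 0.1001 m³/s
w_3 = (3.79 − 1.34)/2 = 1.225 m; q_3 = 0.32 × 0.41 × 1.225 = 0.1607 m³/s
w_4 = (5.65 − 2.30)/2 = 1.675 m; q_4 = 0.31 × 0.39 × 1.675 = 0.2025 m³/s
w_5 = (6.44 − 3.79)/2 = 1.325 m; q_5 = 0.37 × 0.28 × 1.325 = 0.1373 m³/s
Stations 1, 6 contribute zero (depth or velocity is 0).
Q = Σ qᵢ = 0.6005 m³/s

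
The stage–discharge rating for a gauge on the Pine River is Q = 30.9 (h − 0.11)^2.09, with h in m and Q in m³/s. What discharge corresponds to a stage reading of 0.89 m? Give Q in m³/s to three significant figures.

Q = 30.9 × (0.89 − 0.11)^2.09 = 30.9 × 0.78^2.09 = 18.38 m³/s

18.4 m³/s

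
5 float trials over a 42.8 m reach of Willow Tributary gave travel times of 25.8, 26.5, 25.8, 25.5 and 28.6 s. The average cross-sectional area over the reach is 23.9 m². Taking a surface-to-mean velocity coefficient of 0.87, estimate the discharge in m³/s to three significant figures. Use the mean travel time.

t̄ = (25.8 + 26.5 + 25.8 + 25.5 + 28.6) / 5 = 26.44 s
v_surface = L / t̄ = 42.8 / 26.44 = 1.619 m/s
v_mean = 0.87 × 1.619 = 1.408 m/s
Q = A × v_mean = 23.9 × 1.408 = 33.66 m³/s

33.7 m³/s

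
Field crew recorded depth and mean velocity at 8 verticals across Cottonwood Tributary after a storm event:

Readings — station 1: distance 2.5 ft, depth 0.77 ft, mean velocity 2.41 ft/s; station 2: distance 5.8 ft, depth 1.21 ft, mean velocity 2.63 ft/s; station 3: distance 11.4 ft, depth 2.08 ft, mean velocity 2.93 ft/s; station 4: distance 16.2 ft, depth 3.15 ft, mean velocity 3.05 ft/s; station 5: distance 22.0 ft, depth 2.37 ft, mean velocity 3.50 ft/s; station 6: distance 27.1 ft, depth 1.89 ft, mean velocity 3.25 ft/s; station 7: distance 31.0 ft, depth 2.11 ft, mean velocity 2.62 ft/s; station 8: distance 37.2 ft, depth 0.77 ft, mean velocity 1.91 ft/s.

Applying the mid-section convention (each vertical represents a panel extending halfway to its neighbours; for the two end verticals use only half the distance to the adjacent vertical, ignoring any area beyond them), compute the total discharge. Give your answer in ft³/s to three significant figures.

205 ft³/s

w_1 = (5.8 − 2.5)/2 = 1.65 ft; q_1 = 2.41 × 0.77 × 1.65 = 3.062 ft³/s
w_2 = (11.4 − 2.5)/2 = 4.45 ft; q_2 = 2.63 × 1.21 × 4.45 = 14.16 ft³/s
w_3 = (16.2 − 5.8)/2 = 5.2 ft; q_3 = 2.93 × 2.08 × 5.2 = 31.69 ft³/s
w_4 = (22.0 − 11.4)/2 = 5.3 ft; q_4 = 3.05 × 3.15 × 5.3 = 50.92 ft³/s
w_5 = (27.1 − 16.2)/2 = 5.45 ft; q_5 = 3.50 × 2.37 × 5.45 = 45.21 ft³/s
w_6 = (31.0 − 22.0)/2 = 4.5 ft; q_6 = 3.25 × 1.89 × 4.5 = 27.64 ft³/s
w_7 = (37.2 − 27.1)/2 = 5.05 ft; q_7 = 2.62 × 2.11 × 5.05 = 27.92 ft³/s
w_8 = (37.2 − 31.0)/2 = 3.1 ft; q_8 = 1.91 × 0.77 × 3.1 = 4.559 ft³/s
Q = Σ qᵢ = 205.2 ft³/s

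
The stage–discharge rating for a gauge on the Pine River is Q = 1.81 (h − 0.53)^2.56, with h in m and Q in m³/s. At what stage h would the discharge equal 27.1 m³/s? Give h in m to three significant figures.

h − h₀ = (Q/C)^(1/b) = (27.1/1.81)^(1/2.56) = 2.878 m
h = 0.53 + 2.878 = 3.408 m

3.41 m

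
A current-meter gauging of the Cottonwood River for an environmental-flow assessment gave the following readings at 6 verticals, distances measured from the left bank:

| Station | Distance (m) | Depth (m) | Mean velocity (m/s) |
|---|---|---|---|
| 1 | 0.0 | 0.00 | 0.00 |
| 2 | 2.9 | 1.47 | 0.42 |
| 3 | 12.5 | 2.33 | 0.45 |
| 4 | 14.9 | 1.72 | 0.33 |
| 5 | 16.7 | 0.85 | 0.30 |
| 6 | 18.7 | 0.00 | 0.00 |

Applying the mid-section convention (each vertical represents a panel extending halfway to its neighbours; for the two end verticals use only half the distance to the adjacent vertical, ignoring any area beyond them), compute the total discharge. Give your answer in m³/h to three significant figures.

42600 m³/h

w_2 = (12.5 − 0.0)/2 = 6.25 m; q_2 = 0.42 × 1.47 × 6.25 = 3.859 m³/s
w_3 = (14.9 − 2.9)/2 = 6 m; q_3 = 0.45 × 2.33 × 6 = 6.291 m³/s
w_4 = (16.7 − 12.5)/2 = 2.1 m; q_4 = 0.33 × 1.72 × 2.1 = 1.192 m³/s
w_5 = (18.7 − 14.9)/2 = 1.9 m; q_5 = 0.30 × 0.85 × 1.9 = 0.4845 m³/s
Stations 1, 6 contribute zero (depth or velocity is 0).
Q = Σ qᵢ = 11.83 m³/s
= 11.83 × 3600 = 42570 m³/h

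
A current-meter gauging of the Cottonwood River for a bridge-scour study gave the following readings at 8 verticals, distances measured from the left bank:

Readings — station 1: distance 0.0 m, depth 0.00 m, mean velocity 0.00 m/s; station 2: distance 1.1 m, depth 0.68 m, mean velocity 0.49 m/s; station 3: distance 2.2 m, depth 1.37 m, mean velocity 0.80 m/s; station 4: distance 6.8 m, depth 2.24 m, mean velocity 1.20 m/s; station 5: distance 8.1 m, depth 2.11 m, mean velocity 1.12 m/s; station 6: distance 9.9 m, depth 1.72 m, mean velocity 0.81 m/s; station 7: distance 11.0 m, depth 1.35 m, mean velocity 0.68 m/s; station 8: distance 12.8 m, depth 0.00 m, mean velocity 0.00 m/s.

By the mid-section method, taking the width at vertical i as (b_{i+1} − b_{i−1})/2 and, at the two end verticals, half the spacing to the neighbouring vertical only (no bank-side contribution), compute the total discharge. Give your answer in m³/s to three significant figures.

18.4 m³/s

w_2 = (2.2 − 0.0)/2 = 1.1 m; q_2 = 0.49 × 0.68 × 1.1 = 0.3665 m³/s
w_3 = (6.8 − 1.1)/2 = 2.85 m; q_3 = 0.80 × 1.37 × 2.85 = 3.124 m³/s
w_4 = (8.1 − 2.2)/2 = 2.95 m; q_4 = 1.20 × 2.24 × 2.95 = 7.930 m³/s
w_5 = (9.9 − 6.8)/2 = 1.55 m; q_5 = 1.12 × 2.11 × 1.55 = 3.663 m³/s
w_6 = (11.0 − 8.1)/2 = 1.45 m; q_6 = 0.81 × 1.72 × 1.45 = 2.020 m³/s
w_7 = (12.8 − 9.9)/2 = 1.45 m; q_7 = 0.68 × 1.35 × 1.45 = 1.331 m³/s
Stations 1, 8 contribute zero (depth or velocity is 0).
Q = Σ qᵢ = 18.43 m³/s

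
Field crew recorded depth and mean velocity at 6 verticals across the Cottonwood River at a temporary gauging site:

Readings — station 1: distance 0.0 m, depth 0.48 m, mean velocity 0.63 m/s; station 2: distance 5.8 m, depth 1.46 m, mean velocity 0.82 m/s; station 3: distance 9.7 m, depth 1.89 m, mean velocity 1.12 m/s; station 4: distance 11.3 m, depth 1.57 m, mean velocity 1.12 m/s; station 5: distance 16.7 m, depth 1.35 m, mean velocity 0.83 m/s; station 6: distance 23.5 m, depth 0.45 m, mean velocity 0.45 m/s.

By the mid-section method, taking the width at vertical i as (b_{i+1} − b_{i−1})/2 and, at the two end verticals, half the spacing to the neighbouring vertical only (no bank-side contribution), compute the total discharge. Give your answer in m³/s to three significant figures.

w_1 = (5.8 − 0.0)/2 = 2.9 m; q_1 = 0.63 × 0.48 × 2.9 = 0.8770 m³/s
w_2 = (9.7 − 0.0)/2 = 4.85 m; q_2 = 0.82 × 1.46 × 4.85 = 5.806 m³/s
w_3 = (11.3 − 5.8)/2 = 2.75 m; q_3 = 1.12 × 1.89 × 2.75 = 5.821 m³/s
w_4 = (16.7 − 9.7)/2 = 3.5 m; q_4 = 1.12 × 1.57 × 3.5 = 6.154 m³/s
w_5 = (23.5 − 11.3)/2 = 6.1 m; q_5 = 0.83 × 1.35 × 6.1 = 6.835 m³/s
w_6 = (23.5 − 16.7)/2 = 3.4 m; q_6 = 0.45 × 0.45 × 3.4 = 0.6885 m³/s
Q = Σ qᵢ = 26.18 m³/s

26.2 m³/s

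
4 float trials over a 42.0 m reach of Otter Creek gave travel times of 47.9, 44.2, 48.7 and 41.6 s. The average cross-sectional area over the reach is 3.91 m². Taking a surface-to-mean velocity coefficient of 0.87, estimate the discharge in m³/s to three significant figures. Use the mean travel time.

t̄ = (47.9 + 44.2 + 48.7 + 41.6) / 4 = 45.6 s
v_surface = L / t̄ = 42.0 / 45.6 = 0.9211 m/s
v_mean = 0.87 × 0.9211 = 0.8013 m/s
Q = A × v_mean = 3.91 × 0.8013 = 3.133 m³/s

3.13 m³/s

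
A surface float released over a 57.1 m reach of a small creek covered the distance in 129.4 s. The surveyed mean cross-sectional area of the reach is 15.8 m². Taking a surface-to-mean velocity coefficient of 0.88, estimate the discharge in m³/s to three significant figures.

6.14 m³/s

v_surface = L / t̄ = 57.1 / 129.4 = 0.4413 m/s
v_mean = 0.88 × 0.4413 = 0.3883 m/s
Q = A × v_mean = 15.8 × 0.3883 = 6.135 m³/s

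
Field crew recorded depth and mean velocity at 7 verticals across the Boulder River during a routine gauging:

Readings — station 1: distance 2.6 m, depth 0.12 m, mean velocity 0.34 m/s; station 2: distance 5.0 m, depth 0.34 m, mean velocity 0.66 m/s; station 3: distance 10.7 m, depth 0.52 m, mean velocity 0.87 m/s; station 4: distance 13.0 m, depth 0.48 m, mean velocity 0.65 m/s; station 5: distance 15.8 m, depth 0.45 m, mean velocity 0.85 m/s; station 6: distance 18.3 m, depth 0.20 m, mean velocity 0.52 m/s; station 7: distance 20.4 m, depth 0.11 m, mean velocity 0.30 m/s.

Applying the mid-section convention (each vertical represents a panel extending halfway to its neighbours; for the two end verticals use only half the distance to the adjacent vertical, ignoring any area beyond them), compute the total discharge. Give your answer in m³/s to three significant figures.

w_1 = (5.0 − 2.6)/2 = 1.2 m; q_1 = 0.34 × 0.12 × 1.2 = 0.04896 m³/s
w_2 = (10.7 − 2.6)/2 = 4.05 m; q_2 = 0.66 × 0.34 × 4.05 = 0.9088 m³/s
w_3 = (13.0 − 5.0)/2 = 4 m; q_3 = 0.87 × 0.52 × 4 = 1.810 m³/s
w_4 = (15.8 − 10.7)/2 = 2.55 m; q_4 = 0.65 × 0.48 × 2.55 = 0.7956 m³/s
w_5 = (18.3 − 13.0)/2 = 2.65 m; q_5 = 0.85 × 0.45 × 2.65 = 1.014 m³/s
w_6 = (20.4 − 15.8)/2 = 2.3 m; q_6 = 0.52 × 0.20 × 2.3 = 0.2392 m³/s
w_7 = (20.4 − 18.3)/2 = 1.05 m; q_7 = 0.30 × 0.11 × 1.05 = 0.03465 m³/s
Q = Σ qᵢ = 4.850 m³/s

4.85 m³/s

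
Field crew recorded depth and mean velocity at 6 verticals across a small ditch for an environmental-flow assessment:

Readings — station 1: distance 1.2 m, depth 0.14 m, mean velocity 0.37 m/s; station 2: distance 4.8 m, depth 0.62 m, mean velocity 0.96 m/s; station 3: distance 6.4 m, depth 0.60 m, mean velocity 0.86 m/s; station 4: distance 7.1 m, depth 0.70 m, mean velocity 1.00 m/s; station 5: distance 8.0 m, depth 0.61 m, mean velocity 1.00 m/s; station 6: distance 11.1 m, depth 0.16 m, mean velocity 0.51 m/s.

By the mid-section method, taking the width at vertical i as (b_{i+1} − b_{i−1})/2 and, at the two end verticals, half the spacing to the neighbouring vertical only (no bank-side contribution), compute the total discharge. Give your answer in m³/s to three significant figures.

4.14 m³/s

w_1 = (4.8 − 1.2)/2 = 1.8 m; q_1 = 0.37 × 0.14 × 1.8 = 0.09324 m³/s
w_2 = (6.4 − 1.2)/2 = 2.6 m; q_2 = 0.96 × 0.62 × 2.6 = 1.548 m³/s
w_3 = (7.1 − 4.8)/2 = 1.15 m; q_3 = 0.86 × 0.60 × 1.15 = 0.5934 m³/s
w_4 = (8.0 − 6.4)/2 = 0.8 m; q_4 = 1.00 × 0.70 × 0.8 = 0.5600 m³/s
w_5 = (11.1 − 7.1)/2 = 2 m; q_5 = 1.00 × 0.61 × 2 = 1.220 m³/s
w_6 = (11.1 − 8.0)/2 = 1.55 m; q_6 = 0.51 × 0.16 × 1.55 = 0.1265 m³/s
Q = Σ qᵢ = 4.141 m³/s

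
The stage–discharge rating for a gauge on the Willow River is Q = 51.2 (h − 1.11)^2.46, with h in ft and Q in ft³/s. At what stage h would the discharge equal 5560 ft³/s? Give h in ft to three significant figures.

7.83 ft

h − h₀ = (Q/C)^(1/b) = (5560/51.2)^(1/2.46) = 6.723 ft
h = 1.11 + 6.723 = 7.833 ft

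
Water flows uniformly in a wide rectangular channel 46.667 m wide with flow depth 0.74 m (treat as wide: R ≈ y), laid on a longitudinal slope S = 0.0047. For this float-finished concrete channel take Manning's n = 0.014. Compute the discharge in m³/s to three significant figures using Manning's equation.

A = b·y = 46.667 × 0.74 = 34.53 m²
Wide channel: R ≈ y = 0.74 m
Q = (1/n)·A·R^(2/3)·S^(1/2) = (1/0.014) × 34.53 × 0.7400^(2/3) × 0.0047^(1/2) = 138.4 m³/s

138 m³/s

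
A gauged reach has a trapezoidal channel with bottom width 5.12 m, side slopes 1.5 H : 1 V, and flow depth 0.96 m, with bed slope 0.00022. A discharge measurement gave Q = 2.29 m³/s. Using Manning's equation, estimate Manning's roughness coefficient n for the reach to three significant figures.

0.0332

A = (b + z·y)·y = (5.12 + 1.5×0.96)×0.96 = 6.298 m²
P = b + 2y√(1+z²) = 5.12 + 2×0.96×√(1+1.5²) = 8.581 m
R = A/P = 6.298/8.581 = 0.7339 m
n = (1/Q)·A·R^(2/3)·S^(1/2) = (1/2.29) × 6.298 × 0.8136 × 0.01483 = 0.03319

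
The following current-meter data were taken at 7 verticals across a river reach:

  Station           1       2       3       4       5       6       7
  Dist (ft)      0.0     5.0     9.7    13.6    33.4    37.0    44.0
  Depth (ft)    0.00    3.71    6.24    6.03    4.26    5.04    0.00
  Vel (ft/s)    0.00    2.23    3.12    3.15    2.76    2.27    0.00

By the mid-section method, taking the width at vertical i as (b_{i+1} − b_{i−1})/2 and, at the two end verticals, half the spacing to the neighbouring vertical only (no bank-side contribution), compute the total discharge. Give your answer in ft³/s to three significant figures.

547 ft³/s

w_2 = (9.7 − 0.0)/2 = 4.85 ft; q_2 = 2.23 × 3.71 × 4.85 = 40.13 ft³/s
w_3 = (13.6 − 5.0)/2 = 4.3 ft; q_3 = 3.12 × 6.24 × 4.3 = 83.72 ft³/s
w_4 = (33.4 − 9.7)/2 = 11.85 ft; q_4 = 3.15 × 6.03 × 11.85 = 225.1 ft³/s
w_5 = (37.0 − 13.6)/2 = 11.7 ft; q_5 = 2.76 × 4.26 × 11.7 = 137.6 ft³/s
w_6 = (44.0 − 33.4)/2 = 5.3 ft; q_6 = 2.27 × 5.04 × 5.3 = 60.64 ft³/s
Stations 1, 7 contribute zero (depth or velocity is 0).
Q = Σ qᵢ = 547.1 ft³/s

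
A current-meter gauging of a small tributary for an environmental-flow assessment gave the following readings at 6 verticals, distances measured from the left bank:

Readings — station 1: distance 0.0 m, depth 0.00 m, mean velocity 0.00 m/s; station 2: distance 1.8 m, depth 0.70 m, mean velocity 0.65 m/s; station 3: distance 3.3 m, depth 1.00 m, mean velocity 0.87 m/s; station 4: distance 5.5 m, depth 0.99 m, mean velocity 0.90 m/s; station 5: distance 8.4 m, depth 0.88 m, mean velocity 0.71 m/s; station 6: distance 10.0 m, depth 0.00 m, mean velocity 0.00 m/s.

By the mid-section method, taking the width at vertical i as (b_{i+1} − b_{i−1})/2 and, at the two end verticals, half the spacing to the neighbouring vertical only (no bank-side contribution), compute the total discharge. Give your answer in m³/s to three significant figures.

6.04 m³/s

w_2 = (3.3 − 0.0)/2 = 1.65 m; q_2 = 0.65 × 0.70 × 1.65 = 0.7508 m³/s
w_3 = (5.5 − 1.8)/2 = 1.85 m; q_3 = 0.87 × 1.00 × 1.85 = 1.610 m³/s
w_4 = (8.4 − 3.3)/2 = 2.55 m; q_4 = 0.90 × 0.99 × 2.55 = 2.272 m³/s
w_5 = (10.0 − 5.5)/2 = 2.25 m; q_5 = 0.71 × 0.88 × 2.25 = 1.406 m³/s
Stations 1, 6 contribute zero (depth or velocity is 0).
Q = Σ qᵢ = 6.038 m³/s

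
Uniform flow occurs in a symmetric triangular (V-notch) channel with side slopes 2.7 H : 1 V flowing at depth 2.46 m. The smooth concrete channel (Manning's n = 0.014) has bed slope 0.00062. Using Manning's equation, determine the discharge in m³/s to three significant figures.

32.0 m³/s

A = z·y² = 2.7×2.46² = 16.34 m²
P = 2y√(1+z²) = 2×2.46×√(1+2.7²) = 14.17 m
R = A/P = 16.34/14.17 = 1.153 m
Q = (1/n)·A·R^(2/3)·S^(1/2) = (1/0.014) × 16.34 × 1.153^(2/3) × 0.00062^(1/2) = 31.96 m³/s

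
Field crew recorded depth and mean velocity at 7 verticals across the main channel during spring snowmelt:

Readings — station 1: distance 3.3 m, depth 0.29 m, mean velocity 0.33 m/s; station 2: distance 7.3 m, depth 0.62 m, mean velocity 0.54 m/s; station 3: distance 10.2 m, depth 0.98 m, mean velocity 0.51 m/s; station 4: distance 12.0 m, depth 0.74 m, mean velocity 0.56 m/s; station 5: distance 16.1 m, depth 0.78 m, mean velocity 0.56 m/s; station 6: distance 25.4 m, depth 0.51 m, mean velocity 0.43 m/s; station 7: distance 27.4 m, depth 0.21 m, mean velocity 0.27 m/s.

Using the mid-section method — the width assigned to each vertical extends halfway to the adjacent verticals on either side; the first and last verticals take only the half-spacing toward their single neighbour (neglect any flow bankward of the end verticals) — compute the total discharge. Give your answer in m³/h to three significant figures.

w_1 = (7.3 − 3.3)/2 = 2 m; q_1 = 0.33 × 0.29 × 2 = 0.1914 m³/s
w_2 = (10.2 − 3.3)/2 = 3.45 m; q_2 = 0.54 × 0.62 × 3.45 = 1.155 m³/s
w_3 = (12.0 − 7.3)/2 = 2.35 m; q_3 = 0.51 × 0.98 × 2.35 = 1.175 m³/s
w_4 = (16.1 − 10.2)/2 = 2.95 m; q_4 = 0.56 × 0.74 × 2.95 = 1.222 m³/s
w_5 = (25.4 − 12.0)/2 = 6.7 m; q_5 = 0.56 × 0.78 × 6.7 = 2.927 m³/s
w_6 = (27.4 − 16.1)/2 = 5.65 m; q_6 = 0.43 × 0.51 × 5.65 = 1.239 m³/s
w_7 = (27.4 − 25.4)/2 = 1 m; q_7 = 0.27 × 0.21 × 1 = 0.05670 m³/s
Q = Σ qᵢ = 7.966 m³/s
= 7.966 × 3600 = 28680 m³/h

28700 m³/h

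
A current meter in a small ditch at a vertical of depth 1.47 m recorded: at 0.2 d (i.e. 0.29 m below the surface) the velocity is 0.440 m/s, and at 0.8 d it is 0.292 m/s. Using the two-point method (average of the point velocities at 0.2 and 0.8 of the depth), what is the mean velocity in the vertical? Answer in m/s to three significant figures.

0.366 m/s

v̄ = (0.440 + 0.292) / 2 = 0.3660 m/s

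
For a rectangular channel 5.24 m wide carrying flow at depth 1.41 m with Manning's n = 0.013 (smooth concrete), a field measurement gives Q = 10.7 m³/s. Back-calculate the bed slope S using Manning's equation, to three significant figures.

A = b·y = 5.24 × 1.41 = 7.388 m²
P = b + 2y = 5.24 + 2×1.41 = 8.060 m
R = A/P = 7.388/8.060 = 0.9167 m
S = (Q·n / (1·A·R^(2/3)))² = (10.7×0.013 / (1×7.388×0.9436))² = 0.0003980

0.000398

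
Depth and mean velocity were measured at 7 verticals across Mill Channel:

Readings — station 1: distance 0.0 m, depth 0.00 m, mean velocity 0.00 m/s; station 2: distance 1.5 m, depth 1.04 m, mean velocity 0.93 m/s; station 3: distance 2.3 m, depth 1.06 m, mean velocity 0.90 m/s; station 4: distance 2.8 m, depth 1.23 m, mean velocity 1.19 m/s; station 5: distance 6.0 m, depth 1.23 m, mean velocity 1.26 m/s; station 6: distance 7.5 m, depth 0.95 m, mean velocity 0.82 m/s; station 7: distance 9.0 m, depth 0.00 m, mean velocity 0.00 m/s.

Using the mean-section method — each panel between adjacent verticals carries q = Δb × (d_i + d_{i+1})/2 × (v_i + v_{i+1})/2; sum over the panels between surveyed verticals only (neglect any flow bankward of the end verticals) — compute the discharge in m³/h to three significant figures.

30800 m³/h

Panel 1-2: Δb = 1.5 m, d̄ = (0.00+1.04)/2 = 0.52, v̄ = (0.00+0.93)/2 = 0.465 → q = 1.5×0.52×0.465 = 0.3627 m³/s
Panel 2-3: Δb = 0.8 m, d̄ = (1.04+1.06)/2 = 1.05, v̄ = (0.93+0.90)/2 = 0.915 → q = 0.8×1.05×0.915 = 0.7686 m³/s
Panel 3-4: Δb = 0.5 m, d̄ = (1.06+1.23)/2 = 1.145, v̄ = (0.90+1.19)/2 = 1.045 → q = 0.5×1.145×1.045 = 0.5983 m³/s
Panel 4-5: Δb = 3.2 m, d̄ = (1.23+1.23)/2 = 1.23, v̄ = (1.19+1.26)/2 = 1.225 → q = 3.2×1.23×1.225 = 4.822 m³/s
Panel 5-6: Δb = 1.5 m, d̄ = (1.23+0.95)/2 = 1.09, v̄ = (1.26+0.82)/2 = 1.04 → q = 1.5×1.09×1.04 = 1.700 m³/s
Panel 6-7: Δb = 1.5 m, d̄ = (0.95+0.00)/2 = 0.475, v̄ = (0.82+0.00)/2 = 0.41 → q = 1.5×0.475×0.41 = 0.2921 m³/s
Q = Σ q = 8.544 m³/s
= 8.544 × 3600 = 30760 m³/h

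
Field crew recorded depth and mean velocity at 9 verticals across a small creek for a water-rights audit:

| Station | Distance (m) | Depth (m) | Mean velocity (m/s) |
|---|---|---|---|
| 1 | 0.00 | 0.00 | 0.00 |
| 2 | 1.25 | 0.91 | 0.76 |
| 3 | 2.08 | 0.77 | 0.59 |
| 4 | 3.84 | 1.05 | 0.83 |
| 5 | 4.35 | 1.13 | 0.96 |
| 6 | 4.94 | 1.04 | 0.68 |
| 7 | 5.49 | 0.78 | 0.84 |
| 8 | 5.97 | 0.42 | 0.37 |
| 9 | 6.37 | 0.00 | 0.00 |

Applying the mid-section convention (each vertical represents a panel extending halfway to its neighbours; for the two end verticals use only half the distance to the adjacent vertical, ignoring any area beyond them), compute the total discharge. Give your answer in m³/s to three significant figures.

3.70 m³/s

w_2 = (2.08 − 0.00)/2 = 1.04 m; q_2 = 0.76 × 0.91 × 1.04 = 0.7193 m³/s
w_3 = (3.84 − 1.25)/2 = 1.295 m; q_3 = 0.59 × 0.77 × 1.295 = 0.5883 m³/s
w_4 = (4.35 − 2.08)/2 = 1.135 m; q_4 = 0.83 × 1.05 × 1.135 = 0.9892 m³/s
w_5 = (4.94 − 3.84)/2 = 0.55 m; q_5 = 0.96 × 1.13 × 0.55 = 0.5966 m³/s
w_6 = (5.49 − 4.35)/2 = 0.57 m; q_6 = 0.68 × 1.04 × 0.57 = 0.4031 m³/s
w_7 = (5.97 − 4.94)/2 = 0.515 m; q_7 = 0.84 × 0.78 × 0.515 = 0.3374 m³/s
w_8 = (6.37 − 5.49)/2 = 0.44 m; q_8 = 0.37 × 0.42 × 0.44 = 0.06838 m³/s
Stations 1, 9 contribute zero (depth or velocity is 0).
Q = Σ qᵢ = 3.702 m³/s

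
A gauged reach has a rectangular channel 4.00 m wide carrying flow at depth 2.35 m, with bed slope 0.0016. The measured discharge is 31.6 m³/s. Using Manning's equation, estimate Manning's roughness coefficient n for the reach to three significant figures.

0.0125

A = b·y = 4.00 × 2.35 = 9.400 m²
P = b + 2y = 4.00 + 2×2.35 = 8.700 m
R = A/P = 9.400/8.700 = 1.080 m
n = (1/Q)·A·R^(2/3)·S^(1/2) = (1/31.6) × 9.400 × 1.053 × 0.04000 = 0.01253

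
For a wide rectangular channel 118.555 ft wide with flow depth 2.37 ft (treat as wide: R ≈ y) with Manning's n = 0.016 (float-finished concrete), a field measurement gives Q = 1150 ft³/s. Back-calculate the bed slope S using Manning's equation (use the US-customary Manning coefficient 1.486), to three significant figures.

A = b·y = 118.555 × 2.37 = 281.0 ft²
Wide channel: R ≈ y = 2.37 ft
S = (Q·n / (1.486·A·R^(2/3)))² = (1150×0.016 / (1.486×281.0×1.778))² = 0.0006146

0.000615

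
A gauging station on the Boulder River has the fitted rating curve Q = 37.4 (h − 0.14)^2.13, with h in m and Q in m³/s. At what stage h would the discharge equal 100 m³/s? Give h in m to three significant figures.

1.73 m

h − h₀ = (Q/C)^(1/b) = (100/37.4)^(1/2.13) = 1.587 m
h = 0.14 + 1.587 = 1.727 m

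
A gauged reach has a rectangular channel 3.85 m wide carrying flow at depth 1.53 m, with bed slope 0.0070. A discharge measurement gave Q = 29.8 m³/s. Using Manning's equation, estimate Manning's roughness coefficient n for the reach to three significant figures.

0.0149

A = b·y = 3.85 × 1.53 = 5.891 m²
P = b + 2y = 3.85 + 2×1.53 = 6.910 m
R = A/P = 5.891/6.910 = 0.8525 m
n = (1/Q)·A·R^(2/3)·S^(1/2) = (1/29.8) × 5.891 × 0.8990 × 0.08367 = 0.01487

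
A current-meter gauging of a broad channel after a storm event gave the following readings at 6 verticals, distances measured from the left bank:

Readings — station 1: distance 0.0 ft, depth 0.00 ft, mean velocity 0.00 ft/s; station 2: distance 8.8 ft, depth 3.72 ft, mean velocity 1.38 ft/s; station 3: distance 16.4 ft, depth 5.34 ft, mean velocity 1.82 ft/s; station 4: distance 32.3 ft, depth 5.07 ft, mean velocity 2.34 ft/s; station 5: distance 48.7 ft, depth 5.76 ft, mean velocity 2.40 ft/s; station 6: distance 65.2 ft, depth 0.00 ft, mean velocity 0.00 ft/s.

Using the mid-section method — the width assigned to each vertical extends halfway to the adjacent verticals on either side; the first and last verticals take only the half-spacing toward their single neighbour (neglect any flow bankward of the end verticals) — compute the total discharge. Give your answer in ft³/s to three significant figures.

575 ft³/s

w_2 = (16.4 − 0.0)/2 = 8.2 ft; q_2 = 1.38 × 3.72 × 8.2 = 42.10 ft³/s
w_3 = (32.3 − 8.8)/2 = 11.75 ft; q_3 = 1.82 × 5.34 × 11.75 = 114.2 ft³/s
w_4 = (48.7 − 16.4)/2 = 16.15 ft; q_4 = 2.34 × 5.07 × 16.15 = 191.6 ft³/s
w_5 = (65.2 − 32.3)/2 = 16.45 ft; q_5 = 2.40 × 5.76 × 16.45 = 227.4 ft³/s
Stations 1, 6 contribute zero (depth or velocity is 0).
Q = Σ qᵢ = 575.3 ft³/s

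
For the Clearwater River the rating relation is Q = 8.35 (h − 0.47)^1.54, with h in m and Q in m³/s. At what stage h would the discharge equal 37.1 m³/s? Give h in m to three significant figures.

3.10 m

h − h₀ = (Q/C)^(1/b) = (37.1/8.35)^(1/1.54) = 2.634 m
h = 0.47 + 2.634 = 3.104 m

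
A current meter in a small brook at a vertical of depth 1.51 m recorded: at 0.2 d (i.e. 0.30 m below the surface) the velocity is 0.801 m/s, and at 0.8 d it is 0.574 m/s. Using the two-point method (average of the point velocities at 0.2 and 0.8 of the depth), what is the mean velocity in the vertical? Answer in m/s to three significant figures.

v̄ = (0.801 + 0.574) / 2 = 0.6875 m/s

0.688 m/s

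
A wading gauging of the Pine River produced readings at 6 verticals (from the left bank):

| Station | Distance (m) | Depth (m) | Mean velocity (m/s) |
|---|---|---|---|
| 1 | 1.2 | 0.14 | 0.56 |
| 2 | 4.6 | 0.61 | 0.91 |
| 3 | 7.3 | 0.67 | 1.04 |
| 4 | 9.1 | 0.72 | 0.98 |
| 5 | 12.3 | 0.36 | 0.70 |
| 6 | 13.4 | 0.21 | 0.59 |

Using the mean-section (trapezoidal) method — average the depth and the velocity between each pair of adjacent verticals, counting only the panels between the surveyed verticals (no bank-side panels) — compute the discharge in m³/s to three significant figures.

Panel 1-2: Δb = 3.4 m, d̄ = (0.14+0.61)/2 = 0.375, v̄ = (0.56+0.91)/2 = 0.735 → q = 3.4×0.375×0.735 = 0.9371 m³/s
Panel 2-3: Δb = 2.7 m, d̄ = (0.61+0.67)/2 = 0.64, v̄ = (0.91+1.04)/2 = 0.975 → q = 2.7×0.64×0.975 = 1.685 m³/s
Panel 3-4: Δb = 1.8 m, d̄ = (0.67+0.72)/2 = 0.695, v̄ = (1.04+0.98)/2 = 1.01 → q = 1.8×0.695×1.01 = 1.264 m³/s
Panel 4-5: Δb = 3.2 m, d̄ = (0.72+0.36)/2 = 0.54, v̄ = (0.98+0.70)/2 = 0.84 → q = 3.2×0.54×0.84 = 1.452 m³/s
Panel 5-6: Δb = 1.1 m, d̄ = (0.36+0.21)/2 = 0.285, v̄ = (0.70+0.59)/2 = 0.645 → q = 1.1×0.285×0.645 = 0.2022 m³/s
Q = Σ q = 5.539 m³/s

5.54 m³/s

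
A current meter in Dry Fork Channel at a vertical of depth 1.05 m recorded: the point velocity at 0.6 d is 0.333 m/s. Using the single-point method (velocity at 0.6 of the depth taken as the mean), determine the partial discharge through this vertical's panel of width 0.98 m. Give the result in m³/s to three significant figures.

v̄ = v₀.₆ = 0.333 m/s
q = v̄ × d × w = 0.3330 × 1.05 × 0.98 = 0.3427 m³/s

0.343 m³/s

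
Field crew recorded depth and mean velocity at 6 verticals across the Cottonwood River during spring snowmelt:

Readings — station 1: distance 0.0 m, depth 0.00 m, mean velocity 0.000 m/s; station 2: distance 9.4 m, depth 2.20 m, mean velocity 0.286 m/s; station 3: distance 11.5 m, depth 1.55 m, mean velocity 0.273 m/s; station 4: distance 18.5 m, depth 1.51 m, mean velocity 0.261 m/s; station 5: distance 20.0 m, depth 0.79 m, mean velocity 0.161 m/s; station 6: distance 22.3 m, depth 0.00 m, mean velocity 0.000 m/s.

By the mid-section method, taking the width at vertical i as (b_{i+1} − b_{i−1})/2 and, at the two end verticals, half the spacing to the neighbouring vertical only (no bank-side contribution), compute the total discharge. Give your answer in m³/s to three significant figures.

7.46 m³/s

w_2 = (11.5 − 0.0)/2 = 5.75 m; q_2 = 0.286 × 2.20 × 5.75 = 3.618 m³/s
w_3 = (18.5 − 9.4)/2 = 4.55 m; q_3 = 0.273 × 1.55 × 4.55 = 1.925 m³/s
w_4 = (20.0 − 11.5)/2 = 4.25 m; q_4 = 0.261 × 1.51 × 4.25 = 1.675 m³/s
w_5 = (22.3 − 18.5)/2 = 1.9 m; q_5 = 0.161 × 0.79 × 1.9 = 0.2417 m³/s
Stations 1, 6 contribute zero (depth or velocity is 0).
Q = Σ qᵢ = 7.460 m³/s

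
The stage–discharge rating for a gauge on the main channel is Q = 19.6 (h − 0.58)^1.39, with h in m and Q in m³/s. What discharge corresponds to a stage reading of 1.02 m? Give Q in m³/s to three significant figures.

Q = 19.6 × (1.02 − 0.58)^1.39 = 19.6 × 0.44^1.39 = 6.261 m³/s

6.26 m³/s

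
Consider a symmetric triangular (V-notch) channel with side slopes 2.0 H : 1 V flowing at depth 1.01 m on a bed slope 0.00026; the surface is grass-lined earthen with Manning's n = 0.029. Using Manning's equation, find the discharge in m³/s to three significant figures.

A = z·y² = 2.0×1.01² = 2.040 m²
P = 2y√(1+z²) = 2×1.01×√(1+2.0²) = 4.517 m
R = A/P = 2.040/4.517 = 0.4517 m
Q = (1/n)·A·R^(2/3)·S^(1/2) = (1/0.029) × 2.040 × 0.4517^(2/3) × 0.00026^(1/2) = 0.6678 m³/s

0.668 m³/s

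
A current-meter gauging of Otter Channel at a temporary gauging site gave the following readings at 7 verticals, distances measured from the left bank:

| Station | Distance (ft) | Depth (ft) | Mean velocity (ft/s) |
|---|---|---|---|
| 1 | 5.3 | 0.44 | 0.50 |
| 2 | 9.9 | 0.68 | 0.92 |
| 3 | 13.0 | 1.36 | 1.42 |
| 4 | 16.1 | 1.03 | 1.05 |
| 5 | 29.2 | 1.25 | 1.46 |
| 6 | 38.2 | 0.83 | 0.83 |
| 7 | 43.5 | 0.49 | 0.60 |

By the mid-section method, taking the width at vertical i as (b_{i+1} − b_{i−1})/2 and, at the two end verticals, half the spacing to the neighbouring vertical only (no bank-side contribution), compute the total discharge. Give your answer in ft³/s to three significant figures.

43.5 ft³/s

w_1 = (9.9 − 5.3)/2 = 2.3 ft; q_1 = 0.50 × 0.44 × 2.3 = 0.5060 ft³/s
w_2 = (13.0 − 5.3)/2 = 3.85 ft; q_2 = 0.92 × 0.68 × 3.85 = 2.409 ft³/s
w_3 = (16.1 − 9.9)/2 = 3.1 ft; q_3 = 1.42 × 1.36 × 3.1 = 5.987 ft³/s
w_4 = (29.2 − 13.0)/2 = 8.1 ft; q_4 = 1.05 × 1.03 × 8.1 = 8.760 ft³/s
w_5 = (38.2 − 16.1)/2 = 11.05 ft; q_5 = 1.46 × 1.25 × 11.05 = 20.17 ft³/s
w_6 = (43.5 − 29.2)/2 = 7.15 ft; q_6 = 0.83 × 0.83 × 7.15 = 4.926 ft³/s
w_7 = (43.5 − 38.2)/2 = 2.65 ft; q_7 = 0.60 × 0.49 × 2.65 = 0.7791 ft³/s
Q = Σ qᵢ = 43.53 ft³/s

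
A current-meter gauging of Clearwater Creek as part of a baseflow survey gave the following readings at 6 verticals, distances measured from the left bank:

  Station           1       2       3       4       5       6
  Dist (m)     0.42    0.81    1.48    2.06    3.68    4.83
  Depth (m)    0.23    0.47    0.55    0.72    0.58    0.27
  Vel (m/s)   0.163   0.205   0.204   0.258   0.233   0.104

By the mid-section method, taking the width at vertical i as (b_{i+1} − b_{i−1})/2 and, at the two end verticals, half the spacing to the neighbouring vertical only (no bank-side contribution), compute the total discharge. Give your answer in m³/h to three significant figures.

1930 m³/h

w_1 = (0.81 − 0.42)/2 = 0.195 m; q_1 = 0.163 × 0.23 × 0.195 = 0.007311 m³/s
w_2 = (1.48 − 0.42)/2 = 0.53 m; q_2 = 0.205 × 0.47 × 0.53 = 0.05107 m³/s
w_3 = (2.06 − 0.81)/2 = 0.625 m; q_3 = 0.204 × 0.55 × 0.625 = 0.07013 m³/s
w_4 = (3.68 − 1.48)/2 = 1.1 m; q_4 = 0.258 × 0.72 × 1.1 = 0.2043 m³/s
w_5 = (4.83 − 2.06)/2 = 1.385 m; q_5 = 0.233 × 0.58 × 1.385 = 0.1872 m³/s
w_6 = (4.83 − 3.68)/2 = 0.575 m; q_6 = 0.104 × 0.27 × 0.575 = 0.01615 m³/s
Q = Σ qᵢ = 0.5362 m³/s
= 0.5362 × 3600 = 1930 m³/h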